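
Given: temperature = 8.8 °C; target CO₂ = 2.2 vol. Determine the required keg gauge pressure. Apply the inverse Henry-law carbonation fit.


psi = vols/(0.01821 + 0.09011·e^(−0.04·T)) − 14.695
psi = 2.2/(0.01821 + 0.09011·e^(−0.04·8.8)) − 14.695

12.2715 psi


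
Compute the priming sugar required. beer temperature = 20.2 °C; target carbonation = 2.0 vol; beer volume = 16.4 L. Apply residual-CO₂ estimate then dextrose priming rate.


residual = 14.695·(0.01821 + 0.09011·e^(−0.04·T));  sugar = (target − residual)·4.0·V
residual = 14.695·(0.01821 + 0.09011·e^(−0.04·20.2)) = 0.8578
sugar = (2.0 − 0.8578)·4.0·16.4

74.9256 g


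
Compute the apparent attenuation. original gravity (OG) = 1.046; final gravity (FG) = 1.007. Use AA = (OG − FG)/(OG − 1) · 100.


AA = (1.046 − 1.007)/(1.046 − 1) · 100

84.7826 %


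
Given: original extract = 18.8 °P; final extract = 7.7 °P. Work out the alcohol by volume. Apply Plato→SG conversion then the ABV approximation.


SG = 259/(259 − P);  ABV = (OG − FG)·131.25
OG = 259/(259 − 18.8) = 1.0783
FG = 259/(259 − 7.7) = 1.0306
ABV = (1.0783 − 1.0306)·131.25

6.2511 % ABV


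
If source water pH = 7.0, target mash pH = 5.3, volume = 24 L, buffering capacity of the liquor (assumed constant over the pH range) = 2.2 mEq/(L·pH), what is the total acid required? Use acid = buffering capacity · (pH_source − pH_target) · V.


acid = 2.2 · (7.0 − 5.3) · 24

89.7600 mEq


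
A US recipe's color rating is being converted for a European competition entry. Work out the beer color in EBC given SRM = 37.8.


EBC = SRM · 1.97
EBC = 37.8 · 1.97

74.4660 EBC


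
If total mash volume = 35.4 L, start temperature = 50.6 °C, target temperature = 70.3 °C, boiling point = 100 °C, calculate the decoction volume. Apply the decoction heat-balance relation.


V_dec = V_total·(T_target − T_start)/(T_boil − T_start)
V_dec = 35.4·(70.3 − 50.6)/(100 − 50.6)

14.1170 L


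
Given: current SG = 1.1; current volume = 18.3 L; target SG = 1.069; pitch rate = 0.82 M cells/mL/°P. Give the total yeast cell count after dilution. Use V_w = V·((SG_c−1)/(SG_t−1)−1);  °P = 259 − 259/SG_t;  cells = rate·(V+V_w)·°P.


V_w = 18.3·((1.1−1)/(1.069−1)−1) = 8.2217
V_final = 18.3 + 8.2217 = 26.5217
°P = 259 − 259/1.069 = 16.7175
cells = 0.82·26.5217·16.7175

363.5691 billion cells


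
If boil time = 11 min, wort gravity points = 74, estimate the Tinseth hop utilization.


U = 1.65·0.000125^(GP/1000) · (1 − e^(−0.04·t))/4.15
bigness = 1.65·0.000125^(74/1000) = 0.8485
boil_factor = (1 − e^(−0.04·11))/4.15 = 0.0858
U = 0.8485 · 0.0858

0.0728


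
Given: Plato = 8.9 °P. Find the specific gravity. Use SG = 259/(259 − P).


SG = 259/(259 − 8.9)

1.0356


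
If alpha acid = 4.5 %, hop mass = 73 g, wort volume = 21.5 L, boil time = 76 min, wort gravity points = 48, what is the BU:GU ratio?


U = 1.65·0.000125^(GP/1000)·(1−e^(−0.04t))/4.15;  IBU = (α/100)·m·U·1000/V;  BU:GU = IBU/GP
U = 1.65·0.000125^(48/1000)·(1−e^(−0.04·76))/4.15 = 0.2459
IBU = (4.5/100)·73·0.2459·1000/21.5 = 37.5748
BU:GU = 37.5748/48

0.7828


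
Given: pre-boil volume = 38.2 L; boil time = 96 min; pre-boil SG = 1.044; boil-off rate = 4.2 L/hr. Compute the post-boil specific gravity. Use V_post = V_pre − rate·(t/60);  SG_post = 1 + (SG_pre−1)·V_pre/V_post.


V_post = 38.2 − 4.2·(96/60) = 31.4800
SG_post = 1 + (1.044 − 1)·38.2/31.4800

1.0534


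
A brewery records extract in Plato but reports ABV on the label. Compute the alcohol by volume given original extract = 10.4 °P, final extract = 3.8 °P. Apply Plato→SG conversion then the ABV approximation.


SG = 259/(259 − P);  ABV = (OG − FG)·131.25
OG = 259/(259 − 10.4) = 1.0418
FG = 259/(259 − 3.8) = 1.0149
ABV = (1.0418 − 1.0149)·131.25

3.5364 % ABV


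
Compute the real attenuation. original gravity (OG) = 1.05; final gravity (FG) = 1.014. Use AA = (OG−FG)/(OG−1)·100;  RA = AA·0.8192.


AA = (1.05 − 1.014)/(1.05 − 1)·100 = 72.0000
RA = 72.0000·0.8192

58.9824 %


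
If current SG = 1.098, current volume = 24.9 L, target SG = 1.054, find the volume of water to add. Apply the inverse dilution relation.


V_water = V·((SG_curr − 1)/(SG_target − 1) − 1)
V_water = 24.9·((1.098 − 1)/(1.054 − 1) − 1)

20.2889 L


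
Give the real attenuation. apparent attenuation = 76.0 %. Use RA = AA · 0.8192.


RA = 76.0 · 0.8192

62.2592 %


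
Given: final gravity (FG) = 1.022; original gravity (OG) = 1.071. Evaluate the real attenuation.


AA = (OG−FG)/(OG−1)·100;  RA = AA·0.8192
AA = (1.071 − 1.022)/(1.071 − 1)·100 = 69.0141
RA = 69.0141·0.8192

56.5363 %


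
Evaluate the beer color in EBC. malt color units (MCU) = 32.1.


SRM = 1.4922·MCU^0.6859;  EBC = SRM·1.97
SRM = 1.4922·32.1^0.6859 = 16.1116
EBC = 16.1116·1.97

31.7399 EBC


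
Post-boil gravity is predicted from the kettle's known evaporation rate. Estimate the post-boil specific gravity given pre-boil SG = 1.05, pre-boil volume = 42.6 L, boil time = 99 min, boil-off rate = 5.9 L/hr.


V_post = V_pre − rate·(t/60);  SG_post = 1 + (SG_pre−1)·V_pre/V_post
V_post = 42.6 − 5.9·(99/60) = 32.8650
SG_post = 1 + (1.05 − 1)·42.6/32.8650

1.0648


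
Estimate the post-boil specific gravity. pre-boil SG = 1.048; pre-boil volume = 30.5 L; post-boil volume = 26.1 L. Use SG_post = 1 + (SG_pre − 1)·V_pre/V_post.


pts_pre = (1.048 − 1)·1000 = 48.0000
pts_post = 48.0000·30.5/26.1 = 56.0920
SG_post = 1 + 56.0920/1000

1.0561


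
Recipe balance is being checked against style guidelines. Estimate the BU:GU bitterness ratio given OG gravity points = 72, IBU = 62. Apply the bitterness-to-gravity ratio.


BU:GU = IBU / OG_points
BU:GU = 62 / 72

0.8611


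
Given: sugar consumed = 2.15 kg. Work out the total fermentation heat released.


Q = m_sugar · 590 kJ/kg
Q = 2.15 · 590

1268.5000 kJ


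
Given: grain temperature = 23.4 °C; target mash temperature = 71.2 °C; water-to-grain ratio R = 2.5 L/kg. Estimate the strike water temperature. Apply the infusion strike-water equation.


T_strike = (0.41/R)·(T_mash − T_grain) + T_mash
T_strike = (0.41/2.5)·(71.2 − 23.4) + 71.2

79.0392 °C


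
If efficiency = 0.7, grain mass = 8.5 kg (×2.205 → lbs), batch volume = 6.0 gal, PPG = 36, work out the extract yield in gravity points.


points = lbs × PPG × eff / vol
lbs = 8.5 × 2.205 = 18.7425
points = 18.7425 × 36 × 0.7 / 6.0

78.7185 points


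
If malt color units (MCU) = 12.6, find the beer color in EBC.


SRM = 1.4922·MCU^0.6859;  EBC = SRM·1.97
SRM = 1.4922·12.6^0.6859 = 8.4834
EBC = 8.4834·1.97

16.7123 EBC


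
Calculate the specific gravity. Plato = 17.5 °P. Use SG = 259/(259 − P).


SG = 259/(259 − 17.5)

1.0725


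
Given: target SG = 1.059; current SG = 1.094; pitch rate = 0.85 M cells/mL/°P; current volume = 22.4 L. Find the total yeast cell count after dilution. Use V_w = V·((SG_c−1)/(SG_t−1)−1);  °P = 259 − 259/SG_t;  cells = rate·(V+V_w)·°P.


V_w = 22.4·((1.094−1)/(1.059−1)−1) = 13.2881
V_final = 22.4 + 13.2881 = 35.6881
°P = 259 − 259/1.059 = 14.4297
cells = 0.85·35.6881·14.4297

437.7222 billion cells


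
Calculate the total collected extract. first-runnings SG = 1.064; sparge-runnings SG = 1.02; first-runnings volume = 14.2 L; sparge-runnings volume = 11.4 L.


total = Σ (SG_i − 1)·1000·V_i
first = (1.064 − 1)·1000·14.2 = 908.8000
sparge = (1.02 − 1)·1000·11.4 = 228.0000
total = 908.8000 + 228.0000

1136.8000 gravity·L


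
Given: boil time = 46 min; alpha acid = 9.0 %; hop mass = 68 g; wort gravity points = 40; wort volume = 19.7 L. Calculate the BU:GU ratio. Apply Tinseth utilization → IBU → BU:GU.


U = 1.65·0.000125^(GP/1000)·(1−e^(−0.04t))/4.15;  IBU = (α/100)·m·U·1000/V;  BU:GU = IBU/GP
U = 1.65·0.000125^(40/1000)·(1−e^(−0.04·46))/4.15 = 0.2335
IBU = (9.0/100)·68·0.2335·1000/19.7 = 72.5250
BU:GU = 72.5250/40

1.8131


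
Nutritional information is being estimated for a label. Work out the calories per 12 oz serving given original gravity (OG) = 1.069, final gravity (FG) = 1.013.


ABW = (OG−FG)·131.25·0.79/FG;  °P = 259 − 259/SG (for OG→OE and FG→AE);  RE = 0.1808·OE + 0.8192·AE;  Cal = (6.9·ABW + 4·(RE−0.1))·FG·3.55
ABW = (1.069 − 1.013)·131.25·0.79/1.013 = 5.7320
OE = 259 − 259/1.069 = 16.7175 °P
AE = 259 − 259/1.013 = 3.3238 °P
RE = 0.1808·16.7175 + 0.8192·3.3238 = 5.7454 °P
Cal = (6.9·5.7320 + 4·(5.7454−0.1))·1.013·3.55

223.4366 kcal


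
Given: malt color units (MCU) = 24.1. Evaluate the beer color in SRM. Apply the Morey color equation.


SRM = 1.4922 · MCU^0.6859
SRM = 1.4922 · 24.1^0.6859

13.2359 SRM


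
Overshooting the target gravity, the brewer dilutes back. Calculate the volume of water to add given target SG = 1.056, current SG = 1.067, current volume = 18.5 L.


V_water = V·((SG_curr − 1)/(SG_target − 1) − 1)
V_water = 18.5·((1.067 − 1)/(1.056 − 1) − 1)

3.6339 L


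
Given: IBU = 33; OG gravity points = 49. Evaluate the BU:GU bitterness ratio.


BU:GU = IBU / OG_points
BU:GU = 33 / 49

0.6735


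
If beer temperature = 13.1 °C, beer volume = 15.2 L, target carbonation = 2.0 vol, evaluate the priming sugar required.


residual = 14.695·(0.01821 + 0.09011·e^(−0.04·T));  sugar = (target − residual)·4.0·V
residual = 14.695·(0.01821 + 0.09011·e^(−0.04·13.1)) = 1.0517
sugar = (2.0 − 1.0517)·4.0·15.2

57.6568 g


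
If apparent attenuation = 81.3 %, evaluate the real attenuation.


RA = AA · 0.8192
RA = 81.3 · 0.8192

66.6010 %


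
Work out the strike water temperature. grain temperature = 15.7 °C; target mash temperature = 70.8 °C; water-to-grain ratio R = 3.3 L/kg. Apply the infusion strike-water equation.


T_strike = (0.41/R)·(T_mash − T_grain) + T_mash
T_strike = (0.41/3.3)·(70.8 − 15.7) + 70.8

77.6458 °C


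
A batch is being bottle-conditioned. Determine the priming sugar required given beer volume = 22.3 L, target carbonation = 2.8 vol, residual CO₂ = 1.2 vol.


sugar = (target − residual)·4.0·V
sugar = (2.8 − 1.2)·4.0·22.3

142.7200 g


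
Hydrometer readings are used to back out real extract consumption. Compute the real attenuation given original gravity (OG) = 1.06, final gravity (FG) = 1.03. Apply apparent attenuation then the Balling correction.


AA = (OG−FG)/(OG−1)·100;  RA = AA·0.8192
AA = (1.06 − 1.03)/(1.06 − 1)·100 = 50.0000
RA = 50.0000·0.8192

40.9600 %


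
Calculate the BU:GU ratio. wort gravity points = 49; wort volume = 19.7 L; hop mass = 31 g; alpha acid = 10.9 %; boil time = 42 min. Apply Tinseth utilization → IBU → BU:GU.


U = 1.65·0.000125^(GP/1000)·(1−e^(−0.04t))/4.15;  IBU = (α/100)·m·U·1000/V;  BU:GU = IBU/GP
U = 1.65·0.000125^(49/1000)·(1−e^(−0.04·42))/4.15 = 0.2083
IBU = (10.9/100)·31·0.2083·1000/19.7 = 35.7216
BU:GU = 35.7216/49

0.7290


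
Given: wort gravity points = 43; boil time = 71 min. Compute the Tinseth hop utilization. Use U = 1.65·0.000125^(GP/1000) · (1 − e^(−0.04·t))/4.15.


bigness = 1.65·0.000125^(43/1000) = 1.1211
boil_factor = (1 − e^(−0.04·71))/4.15 = 0.2269
U = 1.1211 · 0.2269

0.2544


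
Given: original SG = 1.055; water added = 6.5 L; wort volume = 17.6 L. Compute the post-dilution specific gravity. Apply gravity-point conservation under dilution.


SG_new = 1 + (SG_old − 1)·V_old/(V_old + V_water)
pts = (1.055 − 1)·1000·17.6/(17.6 + 6.5) = 40.1660
SG_new = 1 + 40.1660/1000

1.0402


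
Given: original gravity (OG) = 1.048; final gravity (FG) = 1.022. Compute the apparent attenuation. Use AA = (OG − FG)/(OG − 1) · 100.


AA = (1.048 − 1.022)/(1.048 − 1) · 100

54.1667 %


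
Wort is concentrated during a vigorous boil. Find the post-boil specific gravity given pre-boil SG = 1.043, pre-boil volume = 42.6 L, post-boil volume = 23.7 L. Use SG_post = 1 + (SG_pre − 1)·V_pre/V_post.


pts_pre = (1.043 − 1)·1000 = 43.0000
pts_post = 43.0000·42.6/23.7 = 77.2911
SG_post = 1 + 77.2911/1000

1.0773


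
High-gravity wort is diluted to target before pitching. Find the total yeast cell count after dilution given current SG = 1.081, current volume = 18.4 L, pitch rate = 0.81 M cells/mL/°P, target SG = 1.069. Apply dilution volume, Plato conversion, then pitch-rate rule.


V_w = V·((SG_c−1)/(SG_t−1)−1);  °P = 259 − 259/SG_t;  cells = rate·(V+V_w)·°P
V_w = 18.4·((1.081−1)/(1.069−1)−1) = 3.2000
V_final = 18.4 + 3.2000 = 21.6000
°P = 259 − 259/1.069 = 16.7175
cells = 0.81·21.6000·16.7175

292.4893 billion cells


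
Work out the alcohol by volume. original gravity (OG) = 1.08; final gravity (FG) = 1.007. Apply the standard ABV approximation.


ABV = (OG − FG) · 131.25
ABV = (1.08 − 1.007) · 131.25

9.5813 % ABV


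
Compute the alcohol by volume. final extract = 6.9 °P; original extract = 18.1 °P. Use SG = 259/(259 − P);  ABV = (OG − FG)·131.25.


OG = 259/(259 − 18.1) = 1.0751
FG = 259/(259 − 6.9) = 1.0274
ABV = (1.0751 − 1.0274)·131.25

6.2691 % ABV


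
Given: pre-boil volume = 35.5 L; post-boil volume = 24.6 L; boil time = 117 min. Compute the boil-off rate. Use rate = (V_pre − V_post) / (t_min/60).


rate = (35.5 − 24.6) / (117/60)

5.5897 L/hr


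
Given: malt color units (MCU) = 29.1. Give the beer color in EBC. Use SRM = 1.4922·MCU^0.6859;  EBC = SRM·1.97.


SRM = 1.4922·29.1^0.6859 = 15.0630
EBC = 15.0630·1.97

29.6741 EBC


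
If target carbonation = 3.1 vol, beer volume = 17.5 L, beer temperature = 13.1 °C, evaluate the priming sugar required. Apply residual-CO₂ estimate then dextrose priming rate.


residual = 14.695·(0.01821 + 0.09011·e^(−0.04·T));  sugar = (target − residual)·4.0·V
residual = 14.695·(0.01821 + 0.09011·e^(−0.04·13.1)) = 1.0517
sugar = (3.1 − 1.0517)·4.0·17.5

143.3812 g


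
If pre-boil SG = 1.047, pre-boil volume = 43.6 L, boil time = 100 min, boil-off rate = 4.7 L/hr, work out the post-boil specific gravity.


V_post = V_pre − rate·(t/60);  SG_post = 1 + (SG_pre−1)·V_pre/V_post
V_post = 43.6 − 4.7·(100/60) = 35.7667
SG_post = 1 + (1.047 − 1)·43.6/35.7667

1.0573


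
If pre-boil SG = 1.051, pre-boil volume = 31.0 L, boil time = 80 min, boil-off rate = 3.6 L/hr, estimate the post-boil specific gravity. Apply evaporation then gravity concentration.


V_post = V_pre − rate·(t/60);  SG_post = 1 + (SG_pre−1)·V_pre/V_post
V_post = 31.0 − 3.6·(80/60) = 26.2000
SG_post = 1 + (1.051 − 1)·31.0/26.2000

1.0603


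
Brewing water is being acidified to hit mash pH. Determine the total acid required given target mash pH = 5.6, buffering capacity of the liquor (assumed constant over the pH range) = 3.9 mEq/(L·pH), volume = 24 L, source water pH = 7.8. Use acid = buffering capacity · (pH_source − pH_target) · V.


acid = 3.9 · (7.8 − 5.6) · 24

205.9200 mEq


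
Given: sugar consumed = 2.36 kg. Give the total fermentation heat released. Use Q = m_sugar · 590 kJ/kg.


Q = 2.36 · 590

1392.4000 kJ


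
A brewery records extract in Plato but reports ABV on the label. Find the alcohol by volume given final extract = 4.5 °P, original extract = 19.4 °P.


SG = 259/(259 − P);  ABV = (OG − FG)·131.25
OG = 259/(259 − 19.4) = 1.0810
FG = 259/(259 − 4.5) = 1.0177
ABV = (1.0810 − 1.0177)·131.25

8.3064 % ABV


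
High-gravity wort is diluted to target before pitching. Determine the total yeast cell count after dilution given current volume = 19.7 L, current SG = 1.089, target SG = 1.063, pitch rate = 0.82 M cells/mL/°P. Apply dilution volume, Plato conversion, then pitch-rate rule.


V_w = V·((SG_c−1)/(SG_t−1)−1);  °P = 259 − 259/SG_t;  cells = rate·(V+V_w)·°P
V_w = 19.7·((1.089−1)/(1.063−1)−1) = 8.1302
V_final = 19.7 + 8.1302 = 27.8302
°P = 259 − 259/1.063 = 15.3500
cells = 0.82·27.8302·15.3500

350.2971 billion cells


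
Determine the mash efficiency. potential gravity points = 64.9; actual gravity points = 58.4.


efficiency = actual / potential × 100
efficiency = 58.4 / 64.9 × 100

89.9846 %


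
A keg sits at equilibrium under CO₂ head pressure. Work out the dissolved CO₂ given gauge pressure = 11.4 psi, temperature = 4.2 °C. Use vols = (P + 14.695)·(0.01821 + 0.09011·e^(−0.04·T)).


vols = (11.4 + 14.695)·(0.01821 + 0.09011·e^(−0.04·4.2))

2.4630 volumes


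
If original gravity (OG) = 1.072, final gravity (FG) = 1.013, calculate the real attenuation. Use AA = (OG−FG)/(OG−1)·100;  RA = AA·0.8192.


AA = (1.072 − 1.013)/(1.072 − 1)·100 = 81.9444
RA = 81.9444·0.8192

67.1289 %


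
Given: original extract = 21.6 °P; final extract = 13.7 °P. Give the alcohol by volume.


SG = 259/(259 − P);  ABV = (OG − FG)·131.25
OG = 259/(259 − 21.6) = 1.0910
FG = 259/(259 − 13.7) = 1.0558
ABV = (1.0910 − 1.0558)·131.25

4.6116 % ABV


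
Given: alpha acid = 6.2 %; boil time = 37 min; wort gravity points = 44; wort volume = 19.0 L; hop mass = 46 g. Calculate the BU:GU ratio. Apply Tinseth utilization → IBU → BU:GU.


U = 1.65·0.000125^(GP/1000)·(1−e^(−0.04t))/4.15;  IBU = (α/100)·m·U·1000/V;  BU:GU = IBU/GP
U = 1.65·0.000125^(44/1000)·(1−e^(−0.04·37))/4.15 = 0.2068
IBU = (6.2/100)·46·0.2068·1000/19.0 = 31.0397
BU:GU = 31.0397/44

0.7054


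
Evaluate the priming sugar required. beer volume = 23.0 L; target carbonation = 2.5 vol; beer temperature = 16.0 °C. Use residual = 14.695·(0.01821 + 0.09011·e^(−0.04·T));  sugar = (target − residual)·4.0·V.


residual = 14.695·(0.01821 + 0.09011·e^(−0.04·16.0)) = 0.9658
sugar = (2.5 − 0.9658)·4.0·23.0

141.1447 g


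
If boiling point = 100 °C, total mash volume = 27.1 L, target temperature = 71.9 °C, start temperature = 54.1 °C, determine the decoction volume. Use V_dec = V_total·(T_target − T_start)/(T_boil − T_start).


V_dec = 27.1·(71.9 − 54.1)/(100 − 54.1)

10.5094 L


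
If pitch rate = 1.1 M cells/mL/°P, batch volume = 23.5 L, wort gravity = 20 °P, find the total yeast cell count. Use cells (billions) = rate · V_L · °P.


cells = 1.1 · 23.5 · 20

517.0000 billion cells


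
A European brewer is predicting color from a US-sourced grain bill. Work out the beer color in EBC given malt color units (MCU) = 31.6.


SRM = 1.4922·MCU^0.6859;  EBC = SRM·1.97
SRM = 1.4922·31.6^0.6859 = 15.9390
EBC = 15.9390·1.97

31.3999 EBC


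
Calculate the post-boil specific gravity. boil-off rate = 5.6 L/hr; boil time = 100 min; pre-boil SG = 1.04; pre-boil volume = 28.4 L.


V_post = V_pre − rate·(t/60);  SG_post = 1 + (SG_pre−1)·V_pre/V_post
V_post = 28.4 − 5.6·(100/60) = 19.0667
SG_post = 1 + (1.04 − 1)·28.4/19.0667

1.0596


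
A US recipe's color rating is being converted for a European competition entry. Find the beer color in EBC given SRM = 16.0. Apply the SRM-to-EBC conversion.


EBC = SRM · 1.97
EBC = 16.0 · 1.97

31.5200 EBC


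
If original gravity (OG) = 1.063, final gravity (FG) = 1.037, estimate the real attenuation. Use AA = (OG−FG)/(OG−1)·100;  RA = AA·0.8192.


AA = (1.063 − 1.037)/(1.063 − 1)·100 = 41.2698
RA = 41.2698·0.8192

33.8083 %


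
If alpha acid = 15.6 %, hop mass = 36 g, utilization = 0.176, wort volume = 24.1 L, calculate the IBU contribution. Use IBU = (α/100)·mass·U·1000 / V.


IBU = (15.6/100)·36·0.176·1000 / 24.1

41.0131 IBU


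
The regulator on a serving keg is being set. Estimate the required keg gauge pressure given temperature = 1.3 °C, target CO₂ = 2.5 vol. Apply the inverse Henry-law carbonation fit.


psi = vols/(0.01821 + 0.09011·e^(−0.04·T)) − 14.695
psi = 2.5/(0.01821 + 0.09011·e^(−0.04·1.3)) − 14.695

9.4005 psi


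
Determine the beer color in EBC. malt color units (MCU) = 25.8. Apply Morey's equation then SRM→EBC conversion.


SRM = 1.4922·MCU^0.6859;  EBC = SRM·1.97
SRM = 1.4922·25.8^0.6859 = 13.8694
EBC = 13.8694·1.97

27.3227 EBC


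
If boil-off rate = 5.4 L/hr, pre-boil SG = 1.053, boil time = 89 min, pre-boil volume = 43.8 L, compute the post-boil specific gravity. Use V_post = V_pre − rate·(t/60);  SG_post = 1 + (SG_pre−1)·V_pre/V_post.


V_post = 43.8 − 5.4·(89/60) = 35.7900
SG_post = 1 + (1.053 − 1)·43.8/35.7900

1.0649


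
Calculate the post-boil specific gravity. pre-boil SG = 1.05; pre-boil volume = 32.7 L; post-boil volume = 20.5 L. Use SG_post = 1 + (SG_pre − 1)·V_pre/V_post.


pts_pre = (1.05 − 1)·1000 = 50.0000
pts_post = 50.0000·32.7/20.5 = 79.7561
SG_post = 1 + 79.7561/1000

1.0798


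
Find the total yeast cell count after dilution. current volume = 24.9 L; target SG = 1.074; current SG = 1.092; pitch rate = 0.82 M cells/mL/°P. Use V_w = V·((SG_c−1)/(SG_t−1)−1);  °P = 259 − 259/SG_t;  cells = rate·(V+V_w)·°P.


V_w = 24.9·((1.092−1)/(1.074−1)−1) = 6.0568
V_final = 24.9 + 6.0568 = 30.9568
°P = 259 − 259/1.074 = 17.8454
cells = 0.82·30.9568·17.8454

452.9982 billion cells


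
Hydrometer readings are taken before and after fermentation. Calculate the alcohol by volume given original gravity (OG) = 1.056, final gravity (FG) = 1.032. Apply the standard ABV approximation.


ABV = (OG − FG) · 131.25
ABV = (1.056 − 1.032) · 131.25

3.1500 % ABV


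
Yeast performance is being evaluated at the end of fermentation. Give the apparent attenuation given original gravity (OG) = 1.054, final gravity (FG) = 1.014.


AA = (OG − FG)/(OG − 1) · 100
AA = (1.054 − 1.014)/(1.054 − 1) · 100

74.0741 %


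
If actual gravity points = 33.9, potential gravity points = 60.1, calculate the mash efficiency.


efficiency = actual / potential × 100
efficiency = 33.9 / 60.1 × 100

56.4060 %


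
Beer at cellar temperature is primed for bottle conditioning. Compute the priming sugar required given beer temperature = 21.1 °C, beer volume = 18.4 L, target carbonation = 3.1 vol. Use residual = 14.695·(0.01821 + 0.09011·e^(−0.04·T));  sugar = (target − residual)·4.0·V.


residual = 14.695·(0.01821 + 0.09011·e^(−0.04·21.1)) = 0.8370
sugar = (3.1 − 0.8370)·4.0·18.4

166.5590 g


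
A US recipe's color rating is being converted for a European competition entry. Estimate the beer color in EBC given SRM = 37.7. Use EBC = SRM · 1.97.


EBC = 37.7 · 1.97

74.2690 EBC


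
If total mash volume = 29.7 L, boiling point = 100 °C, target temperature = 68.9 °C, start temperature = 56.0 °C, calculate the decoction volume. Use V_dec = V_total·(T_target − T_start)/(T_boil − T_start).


V_dec = 29.7·(68.9 − 56.0)/(100 − 56.0)

8.7075 L


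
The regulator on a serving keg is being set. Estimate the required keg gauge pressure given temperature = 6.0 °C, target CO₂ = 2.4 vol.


psi = vols/(0.01821 + 0.09011·e^(−0.04·T)) − 14.695
psi = 2.4/(0.01821 + 0.09011·e^(−0.04·6.0)) − 14.695

12.2431 psi


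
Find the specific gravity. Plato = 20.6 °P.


SG = 259/(259 − P)
SG = 259/(259 − 20.6)

1.0864


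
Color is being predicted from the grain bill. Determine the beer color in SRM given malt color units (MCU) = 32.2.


SRM = 1.4922 · MCU^0.6859
SRM = 1.4922 · 32.2^0.6859

16.1460 SRM


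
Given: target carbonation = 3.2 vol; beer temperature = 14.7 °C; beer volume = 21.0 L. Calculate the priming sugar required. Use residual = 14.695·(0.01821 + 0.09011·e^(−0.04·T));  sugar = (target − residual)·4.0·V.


residual = 14.695·(0.01821 + 0.09011·e^(−0.04·14.7)) = 1.0031
sugar = (3.2 − 1.0031)·4.0·21.0

184.5407 g


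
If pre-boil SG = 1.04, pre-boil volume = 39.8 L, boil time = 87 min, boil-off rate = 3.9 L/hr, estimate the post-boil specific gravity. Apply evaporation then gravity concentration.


V_post = V_pre − rate·(t/60);  SG_post = 1 + (SG_pre−1)·V_pre/V_post
V_post = 39.8 − 3.9·(87/60) = 34.1450
SG_post = 1 + (1.04 − 1)·39.8/34.1450

1.0466


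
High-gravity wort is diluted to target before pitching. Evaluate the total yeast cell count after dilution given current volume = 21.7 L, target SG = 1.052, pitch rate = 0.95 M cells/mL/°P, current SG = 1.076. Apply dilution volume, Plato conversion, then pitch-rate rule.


V_w = V·((SG_c−1)/(SG_t−1)−1);  °P = 259 − 259/SG_t;  cells = rate·(V+V_w)·°P
V_w = 21.7·((1.076−1)/(1.052−1)−1) = 10.0154
V_final = 21.7 + 10.0154 = 31.7154
°P = 259 − 259/1.052 = 12.8023
cells = 0.95·31.7154·12.8023

385.7278 billion cells


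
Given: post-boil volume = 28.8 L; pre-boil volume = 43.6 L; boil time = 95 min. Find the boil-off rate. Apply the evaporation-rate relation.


rate = (V_pre − V_post) / (t_min/60)
rate = (43.6 − 28.8) / (95/60)

9.3474 L/hr


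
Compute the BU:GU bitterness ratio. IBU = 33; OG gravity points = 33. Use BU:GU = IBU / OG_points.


BU:GU = 33 / 33

1.0000


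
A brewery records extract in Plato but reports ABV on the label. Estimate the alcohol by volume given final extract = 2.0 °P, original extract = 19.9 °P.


SG = 259/(259 − P);  ABV = (OG − FG)·131.25
OG = 259/(259 − 19.9) = 1.0832
FG = 259/(259 − 2.0) = 1.0078
ABV = (1.0832 − 1.0078)·131.25

9.9024 % ABV


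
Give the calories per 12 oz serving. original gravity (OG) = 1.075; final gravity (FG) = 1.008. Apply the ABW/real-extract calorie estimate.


ABW = (OG−FG)·131.25·0.79/FG;  °P = 259 − 259/SG (for OG→OE and FG→AE);  RE = 0.1808·OE + 0.8192·AE;  Cal = (6.9·ABW + 4·(RE−0.1))·FG·3.55
ABW = (1.075 − 1.008)·131.25·0.79/1.008 = 6.8919
OE = 259 − 259/1.075 = 18.0698 °P
AE = 259 − 259/1.008 = 2.0556 °P
RE = 0.1808·18.0698 + 0.8192·2.0556 = 4.9509 °P
Cal = (6.9·6.8919 + 4·(4.9509−0.1))·1.008·3.55

239.6025 kcal


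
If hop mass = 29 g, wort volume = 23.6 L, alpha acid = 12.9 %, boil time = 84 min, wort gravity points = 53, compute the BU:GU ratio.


U = 1.65·0.000125^(GP/1000)·(1−e^(−0.04t))/4.15;  IBU = (α/100)·m·U·1000/V;  BU:GU = IBU/GP
U = 1.65·0.000125^(53/1000)·(1−e^(−0.04·84))/4.15 = 0.2384
IBU = (12.9/100)·29·0.2384·1000/23.6 = 37.7828
BU:GU = 37.7828/53

0.7129


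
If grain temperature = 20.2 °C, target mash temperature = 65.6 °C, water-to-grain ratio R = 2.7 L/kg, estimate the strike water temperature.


T_strike = (0.41/R)·(T_mash − T_grain) + T_mash
T_strike = (0.41/2.7)·(65.6 − 20.2) + 65.6

72.4941 °C


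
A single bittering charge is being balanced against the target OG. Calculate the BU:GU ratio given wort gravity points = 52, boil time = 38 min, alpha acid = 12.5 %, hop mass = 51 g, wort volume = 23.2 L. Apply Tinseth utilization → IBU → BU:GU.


U = 1.65·0.000125^(GP/1000)·(1−e^(−0.04t))/4.15;  IBU = (α/100)·m·U·1000/V;  BU:GU = IBU/GP
U = 1.65·0.000125^(52/1000)·(1−e^(−0.04·38))/4.15 = 0.1947
IBU = (12.5/100)·51·0.1947·1000/23.2 = 53.4907
BU:GU = 53.4907/52

1.0287


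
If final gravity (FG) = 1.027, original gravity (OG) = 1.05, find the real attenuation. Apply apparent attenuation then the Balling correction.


AA = (OG−FG)/(OG−1)·100;  RA = AA·0.8192
AA = (1.05 − 1.027)/(1.05 − 1)·100 = 46.0000
RA = 46.0000·0.8192

37.6832 %


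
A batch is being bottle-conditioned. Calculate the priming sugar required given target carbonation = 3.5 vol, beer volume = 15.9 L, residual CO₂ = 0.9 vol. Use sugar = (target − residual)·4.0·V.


sugar = (3.5 − 0.9)·4.0·15.9

165.3600 g


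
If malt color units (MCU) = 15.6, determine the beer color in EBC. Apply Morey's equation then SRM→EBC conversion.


SRM = 1.4922·MCU^0.6859;  EBC = SRM·1.97
SRM = 1.4922·15.6^0.6859 = 9.8218
EBC = 9.8218·1.97

19.3490 EBC


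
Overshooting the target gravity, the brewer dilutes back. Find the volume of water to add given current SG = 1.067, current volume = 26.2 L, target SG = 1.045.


V_water = V·((SG_curr − 1)/(SG_target − 1) − 1)
V_water = 26.2·((1.067 − 1)/(1.045 − 1) − 1)

12.8089 L


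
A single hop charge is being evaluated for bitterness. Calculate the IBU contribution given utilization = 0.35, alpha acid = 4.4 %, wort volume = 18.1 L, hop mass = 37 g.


IBU = (α/100)·mass·U·1000 / V
IBU = (4.4/100)·37·0.35·1000 / 18.1

31.4807 IBU


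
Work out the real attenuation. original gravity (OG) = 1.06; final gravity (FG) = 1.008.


AA = (OG−FG)/(OG−1)·100;  RA = AA·0.8192
AA = (1.06 − 1.008)/(1.06 − 1)·100 = 86.6667
RA = 86.6667·0.8192

70.9973 %


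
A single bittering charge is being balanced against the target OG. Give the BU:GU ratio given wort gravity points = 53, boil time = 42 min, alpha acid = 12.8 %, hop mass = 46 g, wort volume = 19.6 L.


U = 1.65·0.000125^(GP/1000)·(1−e^(−0.04t))/4.15;  IBU = (α/100)·m·U·1000/V;  BU:GU = IBU/GP
U = 1.65·0.000125^(53/1000)·(1−e^(−0.04·42))/4.15 = 0.2009
IBU = (12.8/100)·46·0.2009·1000/19.6 = 60.3544
BU:GU = 60.3544/53

1.1388


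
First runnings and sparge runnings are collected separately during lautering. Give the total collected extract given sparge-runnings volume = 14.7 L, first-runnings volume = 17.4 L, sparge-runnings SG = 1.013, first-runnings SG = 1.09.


total = Σ (SG_i − 1)·1000·V_i
first = (1.09 − 1)·1000·17.4 = 1566.0000
sparge = (1.013 − 1)·1000·14.7 = 191.1000
total = 1566.0000 + 191.1000

1757.1000 gravity·L


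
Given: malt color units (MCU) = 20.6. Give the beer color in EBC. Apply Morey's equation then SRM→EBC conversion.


SRM = 1.4922·MCU^0.6859;  EBC = SRM·1.97
SRM = 1.4922·20.6^0.6859 = 11.8853
EBC = 11.8853·1.97

23.4140 EBC


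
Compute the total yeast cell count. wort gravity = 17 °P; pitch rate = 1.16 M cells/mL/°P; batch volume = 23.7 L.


cells (billions) = rate · V_L · °P
cells = 1.16 · 23.7 · 17

467.3640 billion cells


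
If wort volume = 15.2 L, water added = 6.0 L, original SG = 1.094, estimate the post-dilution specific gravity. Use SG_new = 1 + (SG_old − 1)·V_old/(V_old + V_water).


pts = (1.094 − 1)·1000·15.2/(15.2 + 6.0) = 67.3962
SG_new = 1 + 67.3962/1000

1.0674


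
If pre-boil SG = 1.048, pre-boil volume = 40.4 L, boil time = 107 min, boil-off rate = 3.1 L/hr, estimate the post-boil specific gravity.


V_post = V_pre − rate·(t/60);  SG_post = 1 + (SG_pre−1)·V_pre/V_post
V_post = 40.4 − 3.1·(107/60) = 34.8717
SG_post = 1 + (1.048 − 1)·40.4/34.8717

1.0556


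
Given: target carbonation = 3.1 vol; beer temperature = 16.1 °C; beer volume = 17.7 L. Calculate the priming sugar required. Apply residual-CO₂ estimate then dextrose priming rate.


residual = 14.695·(0.01821 + 0.09011·e^(−0.04·T));  sugar = (target − residual)·4.0·V
residual = 14.695·(0.01821 + 0.09011·e^(−0.04·16.1)) = 0.9630
sugar = (3.1 − 0.9630)·4.0·17.7

151.2974 g


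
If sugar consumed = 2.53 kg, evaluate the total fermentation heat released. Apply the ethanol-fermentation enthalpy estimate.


Q = m_sugar · 590 kJ/kg
Q = 2.53 · 590

1492.7000 kJ


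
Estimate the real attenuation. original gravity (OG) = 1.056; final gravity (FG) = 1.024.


AA = (OG−FG)/(OG−1)·100;  RA = AA·0.8192
AA = (1.056 − 1.024)/(1.056 − 1)·100 = 57.1429
RA = 57.1429·0.8192

46.8114 %


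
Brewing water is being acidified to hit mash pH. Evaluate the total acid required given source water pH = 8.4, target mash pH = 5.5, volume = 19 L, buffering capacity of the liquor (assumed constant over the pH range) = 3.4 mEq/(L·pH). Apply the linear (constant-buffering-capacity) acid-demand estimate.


acid = buffering capacity · (pH_source − pH_target) · V
acid = 3.4 · (8.4 − 5.5) · 19

187.3400 mEq


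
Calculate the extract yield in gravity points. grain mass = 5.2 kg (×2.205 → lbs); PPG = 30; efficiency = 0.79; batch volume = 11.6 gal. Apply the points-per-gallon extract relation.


points = lbs × PPG × eff / vol
lbs = 5.2 × 2.205 = 11.4660
points = 11.4660 × 30 × 0.79 / 11.6

23.4262 points


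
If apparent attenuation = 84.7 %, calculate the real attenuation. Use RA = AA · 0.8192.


RA = 84.7 · 0.8192

69.3862 %


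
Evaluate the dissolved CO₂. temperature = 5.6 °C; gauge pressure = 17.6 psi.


vols = (P + 14.695)·(0.01821 + 0.09011·e^(−0.04·T))
vols = (17.6 + 14.695)·(0.01821 + 0.09011·e^(−0.04·5.6))

2.9142 volumes


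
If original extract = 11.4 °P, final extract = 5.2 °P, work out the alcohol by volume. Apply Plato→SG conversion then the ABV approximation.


SG = 259/(259 − P);  ABV = (OG − FG)·131.25
OG = 259/(259 − 11.4) = 1.0460
FG = 259/(259 − 5.2) = 1.0205
ABV = (1.0460 − 1.0205)·131.25

3.3539 % ABV


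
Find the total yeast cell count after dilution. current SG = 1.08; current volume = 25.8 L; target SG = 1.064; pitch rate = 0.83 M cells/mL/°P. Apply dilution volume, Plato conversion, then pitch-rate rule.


V_w = V·((SG_c−1)/(SG_t−1)−1);  °P = 259 − 259/SG_t;  cells = rate·(V+V_w)·°P
V_w = 25.8·((1.08−1)/(1.064−1)−1) = 6.4500
V_final = 25.8 + 6.4500 = 32.2500
°P = 259 − 259/1.064 = 15.5789
cells = 0.83·32.2500·15.5789

417.0095 billion cells


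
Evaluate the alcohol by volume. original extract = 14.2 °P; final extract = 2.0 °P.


SG = 259/(259 − P);  ABV = (OG − FG)·131.25
OG = 259/(259 − 14.2) = 1.0580
FG = 259/(259 − 2.0) = 1.0078
ABV = (1.0580 − 1.0078)·131.25

6.5920 % ABV


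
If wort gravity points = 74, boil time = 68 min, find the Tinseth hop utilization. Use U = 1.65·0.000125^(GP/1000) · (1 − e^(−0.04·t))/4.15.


bigness = 1.65·0.000125^(74/1000) = 0.8485
boil_factor = (1 − e^(−0.04·68))/4.15 = 0.2251
U = 0.8485 · 0.2251

0.1910


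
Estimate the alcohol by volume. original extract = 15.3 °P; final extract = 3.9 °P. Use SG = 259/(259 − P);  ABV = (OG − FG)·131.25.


OG = 259/(259 − 15.3) = 1.0628
FG = 259/(259 − 3.9) = 1.0153
ABV = (1.0628 − 1.0153)·131.25

6.2336 % ABV


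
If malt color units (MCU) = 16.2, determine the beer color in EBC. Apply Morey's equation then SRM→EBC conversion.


SRM = 1.4922·MCU^0.6859;  EBC = SRM·1.97
SRM = 1.4922·16.2^0.6859 = 10.0794
EBC = 10.0794·1.97

19.8564 EBC


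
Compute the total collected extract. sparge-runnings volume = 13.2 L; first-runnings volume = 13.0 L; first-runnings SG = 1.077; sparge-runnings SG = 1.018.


total = Σ (SG_i − 1)·1000·V_i
first = (1.077 − 1)·1000·13.0 = 1001.0000
sparge = (1.018 − 1)·1000·13.2 = 237.6000
total = 1001.0000 + 237.6000

1238.6000 gravity·L


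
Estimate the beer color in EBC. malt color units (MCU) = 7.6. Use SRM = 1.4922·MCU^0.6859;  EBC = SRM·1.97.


SRM = 1.4922·7.6^0.6859 = 5.9976
EBC = 5.9976·1.97

11.8153 EBC


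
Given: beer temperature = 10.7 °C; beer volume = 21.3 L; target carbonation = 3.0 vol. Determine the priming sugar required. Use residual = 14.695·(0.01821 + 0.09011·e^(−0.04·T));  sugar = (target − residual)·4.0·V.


residual = 14.695·(0.01821 + 0.09011·e^(−0.04·10.7)) = 1.1307
sugar = (3.0 − 1.1307)·4.0·21.3

159.2641 g


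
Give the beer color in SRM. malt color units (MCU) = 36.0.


SRM = 1.4922 · MCU^0.6859
SRM = 1.4922 · 36.0^0.6859

17.4299 SRM


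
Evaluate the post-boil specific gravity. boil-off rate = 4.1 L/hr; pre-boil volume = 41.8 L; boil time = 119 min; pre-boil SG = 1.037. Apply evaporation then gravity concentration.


V_post = V_pre − rate·(t/60);  SG_post = 1 + (SG_pre−1)·V_pre/V_post
V_post = 41.8 − 4.1·(119/60) = 33.6683
SG_post = 1 + (1.037 − 1)·41.8/33.6683

1.0459


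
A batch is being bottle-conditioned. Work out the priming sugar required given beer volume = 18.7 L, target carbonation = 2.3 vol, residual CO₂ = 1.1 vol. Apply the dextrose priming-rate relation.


sugar = (target − residual)·4.0·V
sugar = (2.3 − 1.1)·4.0·18.7

89.7600 g


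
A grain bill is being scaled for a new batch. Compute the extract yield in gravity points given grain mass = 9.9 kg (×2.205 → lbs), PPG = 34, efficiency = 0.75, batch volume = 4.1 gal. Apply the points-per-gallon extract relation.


points = lbs × PPG × eff / vol
lbs = 9.9 × 2.205 = 21.8295
points = 21.8295 × 34 × 0.75 / 4.1

135.7688 points


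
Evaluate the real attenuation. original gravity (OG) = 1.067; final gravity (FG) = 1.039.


AA = (OG−FG)/(OG−1)·100;  RA = AA·0.8192
AA = (1.067 − 1.039)/(1.067 − 1)·100 = 41.7910
RA = 41.7910·0.8192

34.2352 %


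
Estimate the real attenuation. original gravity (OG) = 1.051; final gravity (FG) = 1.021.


AA = (OG−FG)/(OG−1)·100;  RA = AA·0.8192
AA = (1.051 − 1.021)/(1.051 − 1)·100 = 58.8235
RA = 58.8235·0.8192

48.1882 %


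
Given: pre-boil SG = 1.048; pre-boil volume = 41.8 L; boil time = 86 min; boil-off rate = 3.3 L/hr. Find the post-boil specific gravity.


V_post = V_pre − rate·(t/60);  SG_post = 1 + (SG_pre−1)·V_pre/V_post
V_post = 41.8 − 3.3·(86/60) = 37.0700
SG_post = 1 + (1.048 − 1)·41.8/37.0700

1.0541


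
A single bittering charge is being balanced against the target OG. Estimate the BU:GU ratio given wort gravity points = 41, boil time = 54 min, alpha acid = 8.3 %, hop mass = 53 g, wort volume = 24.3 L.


U = 1.65·0.000125^(GP/1000)·(1−e^(−0.04t))/4.15;  IBU = (α/100)·m·U·1000/V;  BU:GU = IBU/GP
U = 1.65·0.000125^(41/1000)·(1−e^(−0.04·54))/4.15 = 0.2433
IBU = (8.3/100)·53·0.2433·1000/24.3 = 44.0495
BU:GU = 44.0495/41

1.0744


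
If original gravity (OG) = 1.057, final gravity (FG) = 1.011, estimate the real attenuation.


AA = (OG−FG)/(OG−1)·100;  RA = AA·0.8192
AA = (1.057 − 1.011)/(1.057 − 1)·100 = 80.7018
RA = 80.7018·0.8192

66.1109 %


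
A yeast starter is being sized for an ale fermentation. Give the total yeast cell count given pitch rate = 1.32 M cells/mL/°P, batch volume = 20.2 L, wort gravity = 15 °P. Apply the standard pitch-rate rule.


cells (billions) = rate · V_L · °P
cells = 1.32 · 20.2 · 15

399.9600 billion cells


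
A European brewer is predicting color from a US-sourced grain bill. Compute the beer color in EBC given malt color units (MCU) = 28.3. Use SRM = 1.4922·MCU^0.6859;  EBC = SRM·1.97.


SRM = 1.4922·28.3^0.6859 = 14.7777
EBC = 14.7777·1.97

29.1121 EBC


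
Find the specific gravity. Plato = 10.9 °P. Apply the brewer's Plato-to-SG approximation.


SG = 259/(259 − P)
SG = 259/(259 − 10.9)

1.0439


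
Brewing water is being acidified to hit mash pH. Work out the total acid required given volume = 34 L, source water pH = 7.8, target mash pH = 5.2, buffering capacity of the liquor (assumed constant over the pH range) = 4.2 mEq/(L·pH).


acid = buffering capacity · (pH_source − pH_target) · V
acid = 4.2 · (7.8 − 5.2) · 34

371.2800 mEq


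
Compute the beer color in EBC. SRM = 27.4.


EBC = SRM · 1.97
EBC = 27.4 · 1.97

53.9780 EBC


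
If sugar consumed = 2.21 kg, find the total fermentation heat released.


Q = m_sugar · 590 kJ/kg
Q = 2.21 · 590

1303.9000 kJ


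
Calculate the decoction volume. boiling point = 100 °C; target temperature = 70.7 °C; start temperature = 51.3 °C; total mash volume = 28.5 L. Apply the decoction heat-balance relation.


V_dec = V_total·(T_target − T_start)/(T_boil − T_start)
V_dec = 28.5·(70.7 − 51.3)/(100 − 51.3)

11.3532 L


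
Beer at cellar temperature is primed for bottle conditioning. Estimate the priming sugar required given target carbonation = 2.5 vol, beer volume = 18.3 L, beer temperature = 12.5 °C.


residual = 14.695·(0.01821 + 0.09011·e^(−0.04·T));  sugar = (target − residual)·4.0·V
residual = 14.695·(0.01821 + 0.09011·e^(−0.04·12.5)) = 1.0707
sugar = (2.5 − 1.0707)·4.0·18.3

104.6216 g
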